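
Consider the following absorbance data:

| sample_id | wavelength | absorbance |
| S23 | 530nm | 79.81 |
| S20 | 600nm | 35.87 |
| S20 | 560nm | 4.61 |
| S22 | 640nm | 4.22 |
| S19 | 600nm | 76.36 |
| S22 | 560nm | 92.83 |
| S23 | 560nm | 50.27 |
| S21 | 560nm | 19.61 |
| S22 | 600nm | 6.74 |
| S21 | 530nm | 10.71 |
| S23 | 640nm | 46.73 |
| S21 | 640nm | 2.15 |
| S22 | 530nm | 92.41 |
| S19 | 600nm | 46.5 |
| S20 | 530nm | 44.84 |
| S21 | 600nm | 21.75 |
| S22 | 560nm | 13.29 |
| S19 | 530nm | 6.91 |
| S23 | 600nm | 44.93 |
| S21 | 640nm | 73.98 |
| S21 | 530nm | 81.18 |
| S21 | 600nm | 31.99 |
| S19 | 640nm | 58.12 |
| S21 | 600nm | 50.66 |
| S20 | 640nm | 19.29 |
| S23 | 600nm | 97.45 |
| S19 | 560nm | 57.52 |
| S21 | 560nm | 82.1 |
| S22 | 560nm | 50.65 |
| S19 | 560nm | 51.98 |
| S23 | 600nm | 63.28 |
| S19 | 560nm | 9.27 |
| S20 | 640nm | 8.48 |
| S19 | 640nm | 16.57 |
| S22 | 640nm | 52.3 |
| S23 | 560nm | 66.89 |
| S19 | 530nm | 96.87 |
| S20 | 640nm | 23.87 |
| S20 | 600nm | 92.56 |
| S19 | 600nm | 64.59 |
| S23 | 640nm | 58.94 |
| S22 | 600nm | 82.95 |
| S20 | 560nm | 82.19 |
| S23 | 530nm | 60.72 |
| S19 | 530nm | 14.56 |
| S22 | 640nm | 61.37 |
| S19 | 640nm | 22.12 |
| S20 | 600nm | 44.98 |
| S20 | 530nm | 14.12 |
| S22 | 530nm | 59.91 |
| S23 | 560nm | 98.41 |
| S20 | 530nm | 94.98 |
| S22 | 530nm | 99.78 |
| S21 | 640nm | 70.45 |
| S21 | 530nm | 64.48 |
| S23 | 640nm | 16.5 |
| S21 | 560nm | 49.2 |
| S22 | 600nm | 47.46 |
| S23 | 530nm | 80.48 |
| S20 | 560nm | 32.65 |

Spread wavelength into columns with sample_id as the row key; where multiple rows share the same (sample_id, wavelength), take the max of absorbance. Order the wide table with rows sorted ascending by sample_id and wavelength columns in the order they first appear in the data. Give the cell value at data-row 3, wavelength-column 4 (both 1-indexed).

73.98

With rows sorted ascending by sample_id, row 3 is sample_id=S21. wavelength columns in first-appearance order: 530nm, 600nm, 560nm, 640nm; column 4 is 640nm.
Long rows with sample_id=S21, wavelength=640nm: max(2.15, 73.98, 70.45) = 73.98.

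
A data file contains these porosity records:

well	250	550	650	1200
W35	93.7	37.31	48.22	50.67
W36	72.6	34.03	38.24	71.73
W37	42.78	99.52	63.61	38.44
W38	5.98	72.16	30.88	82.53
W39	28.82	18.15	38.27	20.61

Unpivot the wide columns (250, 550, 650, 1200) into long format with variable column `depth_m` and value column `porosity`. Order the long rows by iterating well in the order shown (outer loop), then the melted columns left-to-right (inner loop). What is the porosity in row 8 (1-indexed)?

71.73

20 rows total (5 × 4). Row 8: index ⌊(8-1)/4⌋ = 1 into well → W36; (8-1) mod 4 = 3 into the melted columns → 1200.
So row 8 is (W36, 1200, 71.73); porosity = 71.73.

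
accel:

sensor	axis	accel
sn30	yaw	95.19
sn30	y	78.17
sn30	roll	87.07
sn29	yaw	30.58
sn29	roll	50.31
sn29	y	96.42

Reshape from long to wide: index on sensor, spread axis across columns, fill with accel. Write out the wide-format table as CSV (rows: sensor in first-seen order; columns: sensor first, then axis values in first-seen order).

sensor,yaw,y,roll
sn30,95.19,78.17,87.07
sn29,30.58,96.42,50.31

Columns: sensor plus the 3 distinct axis values (yaw, y, roll).
For example, row sn30 column yaw takes accel=95.19 from the long row (sn30, yaw).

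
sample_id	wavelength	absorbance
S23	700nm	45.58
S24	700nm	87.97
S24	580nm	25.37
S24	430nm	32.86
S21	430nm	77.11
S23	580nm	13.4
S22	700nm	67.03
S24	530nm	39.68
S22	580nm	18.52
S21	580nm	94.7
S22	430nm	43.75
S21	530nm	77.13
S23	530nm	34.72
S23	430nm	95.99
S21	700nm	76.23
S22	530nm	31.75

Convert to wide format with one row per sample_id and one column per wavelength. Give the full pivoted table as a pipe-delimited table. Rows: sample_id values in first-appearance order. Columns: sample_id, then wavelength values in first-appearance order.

Columns: sample_id plus the 4 distinct wavelength values (700nm, 580nm, 430nm, 530nm).
For example, row S23 column 700nm takes absorbance=45.58 from the long row (S23, 700nm).

| sample_id | 700nm | 580nm | 430nm | 530nm |
| S23 | 45.58 | 13.4 | 95.99 | 34.72 |
| S24 | 87.97 | 25.37 | 32.86 | 39.68 |
| S21 | 76.23 | 94.7 | 77.11 | 77.13 |
| S22 | 67.03 | 18.52 | 43.75 | 31.75 |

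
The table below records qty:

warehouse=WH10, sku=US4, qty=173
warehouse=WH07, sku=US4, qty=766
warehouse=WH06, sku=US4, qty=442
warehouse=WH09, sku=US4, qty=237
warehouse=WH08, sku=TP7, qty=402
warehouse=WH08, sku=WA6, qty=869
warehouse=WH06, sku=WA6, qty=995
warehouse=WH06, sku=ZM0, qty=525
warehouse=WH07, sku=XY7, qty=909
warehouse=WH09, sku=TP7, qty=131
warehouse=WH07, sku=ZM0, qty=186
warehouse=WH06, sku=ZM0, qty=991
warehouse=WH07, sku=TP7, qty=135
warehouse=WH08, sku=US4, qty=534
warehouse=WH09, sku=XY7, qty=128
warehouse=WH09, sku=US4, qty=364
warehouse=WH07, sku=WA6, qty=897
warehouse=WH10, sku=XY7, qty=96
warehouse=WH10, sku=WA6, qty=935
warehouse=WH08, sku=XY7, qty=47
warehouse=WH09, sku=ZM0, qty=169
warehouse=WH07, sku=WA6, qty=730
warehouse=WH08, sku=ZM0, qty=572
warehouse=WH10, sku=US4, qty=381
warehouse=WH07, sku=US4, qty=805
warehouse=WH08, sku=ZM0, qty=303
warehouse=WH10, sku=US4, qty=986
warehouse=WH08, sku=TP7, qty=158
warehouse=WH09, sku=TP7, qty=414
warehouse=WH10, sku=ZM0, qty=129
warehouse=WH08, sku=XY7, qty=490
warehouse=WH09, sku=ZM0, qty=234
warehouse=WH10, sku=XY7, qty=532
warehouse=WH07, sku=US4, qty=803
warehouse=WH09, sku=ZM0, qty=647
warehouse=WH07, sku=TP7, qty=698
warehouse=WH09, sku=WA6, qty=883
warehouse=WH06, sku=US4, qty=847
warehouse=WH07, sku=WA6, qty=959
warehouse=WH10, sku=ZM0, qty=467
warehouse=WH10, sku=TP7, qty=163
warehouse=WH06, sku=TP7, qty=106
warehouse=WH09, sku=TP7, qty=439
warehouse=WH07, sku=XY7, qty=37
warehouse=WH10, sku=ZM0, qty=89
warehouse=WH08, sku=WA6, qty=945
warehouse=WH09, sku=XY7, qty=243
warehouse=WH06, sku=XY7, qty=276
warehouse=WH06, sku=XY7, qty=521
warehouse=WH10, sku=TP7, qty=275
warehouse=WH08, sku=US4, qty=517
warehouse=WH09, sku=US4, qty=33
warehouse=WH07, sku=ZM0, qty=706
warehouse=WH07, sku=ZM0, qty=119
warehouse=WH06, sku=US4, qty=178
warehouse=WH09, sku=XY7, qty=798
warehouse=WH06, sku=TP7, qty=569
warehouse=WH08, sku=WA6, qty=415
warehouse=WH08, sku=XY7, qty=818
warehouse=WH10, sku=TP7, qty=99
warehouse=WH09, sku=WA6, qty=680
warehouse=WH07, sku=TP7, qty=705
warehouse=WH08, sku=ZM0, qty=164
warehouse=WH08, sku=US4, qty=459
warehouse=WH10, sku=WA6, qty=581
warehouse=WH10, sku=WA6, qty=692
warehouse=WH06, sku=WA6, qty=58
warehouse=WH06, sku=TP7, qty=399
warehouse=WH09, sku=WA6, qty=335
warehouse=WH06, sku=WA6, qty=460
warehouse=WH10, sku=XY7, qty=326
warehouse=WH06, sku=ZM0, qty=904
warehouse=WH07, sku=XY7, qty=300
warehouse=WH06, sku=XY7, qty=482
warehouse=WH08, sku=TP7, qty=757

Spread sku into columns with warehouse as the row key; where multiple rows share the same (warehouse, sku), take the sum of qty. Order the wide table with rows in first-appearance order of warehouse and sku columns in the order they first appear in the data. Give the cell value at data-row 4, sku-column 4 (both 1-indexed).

With rows in first-appearance order of warehouse, row 4 is warehouse=WH09. sku columns in first-appearance order: US4, TP7, WA6, ZM0, XY7; column 4 is ZM0.
Long rows with warehouse=WH09, sku=ZM0: 169 + 234 + 647 = 1050.

1050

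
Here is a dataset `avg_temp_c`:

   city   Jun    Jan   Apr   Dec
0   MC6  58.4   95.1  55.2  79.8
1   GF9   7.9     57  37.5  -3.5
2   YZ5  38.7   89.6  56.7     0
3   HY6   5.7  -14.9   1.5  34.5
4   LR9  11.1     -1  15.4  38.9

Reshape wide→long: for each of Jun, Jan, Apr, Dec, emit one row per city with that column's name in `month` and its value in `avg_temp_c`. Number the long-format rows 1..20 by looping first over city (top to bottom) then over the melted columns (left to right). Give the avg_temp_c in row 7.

20 rows total (5 × 4). Row 7: index ⌊(7-1)/4⌋ = 1 into city → GF9; (7-1) mod 4 = 2 into the melted columns → Apr.
So row 7 is (GF9, Apr, 37.5); avg_temp_c = 37.5.

37.5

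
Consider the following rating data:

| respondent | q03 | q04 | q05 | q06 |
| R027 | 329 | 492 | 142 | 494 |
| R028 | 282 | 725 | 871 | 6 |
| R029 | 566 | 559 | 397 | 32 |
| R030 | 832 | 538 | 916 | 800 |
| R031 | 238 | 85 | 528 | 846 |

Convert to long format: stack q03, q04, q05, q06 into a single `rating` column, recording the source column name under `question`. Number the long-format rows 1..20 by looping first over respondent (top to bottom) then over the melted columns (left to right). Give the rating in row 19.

528

20 rows total (5 × 4). Row 19: index ⌊(19-1)/4⌋ = 4 into respondent → R031; (19-1) mod 4 = 2 into the melted columns → q05.
So row 19 is (R031, q05, 528); rating = 528.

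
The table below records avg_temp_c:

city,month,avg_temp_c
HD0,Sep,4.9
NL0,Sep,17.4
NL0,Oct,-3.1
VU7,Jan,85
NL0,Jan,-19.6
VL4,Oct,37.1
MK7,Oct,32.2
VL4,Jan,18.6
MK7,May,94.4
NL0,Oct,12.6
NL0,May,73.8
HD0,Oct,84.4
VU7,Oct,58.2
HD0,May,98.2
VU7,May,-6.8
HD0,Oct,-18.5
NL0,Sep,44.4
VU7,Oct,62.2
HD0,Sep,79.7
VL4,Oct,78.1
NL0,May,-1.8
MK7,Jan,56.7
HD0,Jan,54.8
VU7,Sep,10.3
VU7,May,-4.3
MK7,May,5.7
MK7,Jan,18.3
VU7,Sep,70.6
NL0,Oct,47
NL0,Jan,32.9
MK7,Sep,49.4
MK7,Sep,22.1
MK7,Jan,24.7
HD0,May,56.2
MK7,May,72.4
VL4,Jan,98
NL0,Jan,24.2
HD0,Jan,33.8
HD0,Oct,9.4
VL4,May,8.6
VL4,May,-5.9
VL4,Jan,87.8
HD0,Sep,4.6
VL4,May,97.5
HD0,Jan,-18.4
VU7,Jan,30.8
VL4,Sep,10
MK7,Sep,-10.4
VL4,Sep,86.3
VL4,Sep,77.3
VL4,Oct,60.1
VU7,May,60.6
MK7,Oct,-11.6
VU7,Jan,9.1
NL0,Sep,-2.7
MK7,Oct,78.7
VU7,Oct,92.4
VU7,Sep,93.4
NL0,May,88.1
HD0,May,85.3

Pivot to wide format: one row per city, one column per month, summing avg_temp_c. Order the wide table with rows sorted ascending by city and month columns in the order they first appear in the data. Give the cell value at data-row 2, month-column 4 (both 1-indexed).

172.5

With rows sorted ascending by city, row 2 is city=MK7. month columns in first-appearance order: Sep, Oct, Jan, May; column 4 is May.
Long rows with city=MK7, month=May: 94.4 + 5.7 + 72.4 = 172.5.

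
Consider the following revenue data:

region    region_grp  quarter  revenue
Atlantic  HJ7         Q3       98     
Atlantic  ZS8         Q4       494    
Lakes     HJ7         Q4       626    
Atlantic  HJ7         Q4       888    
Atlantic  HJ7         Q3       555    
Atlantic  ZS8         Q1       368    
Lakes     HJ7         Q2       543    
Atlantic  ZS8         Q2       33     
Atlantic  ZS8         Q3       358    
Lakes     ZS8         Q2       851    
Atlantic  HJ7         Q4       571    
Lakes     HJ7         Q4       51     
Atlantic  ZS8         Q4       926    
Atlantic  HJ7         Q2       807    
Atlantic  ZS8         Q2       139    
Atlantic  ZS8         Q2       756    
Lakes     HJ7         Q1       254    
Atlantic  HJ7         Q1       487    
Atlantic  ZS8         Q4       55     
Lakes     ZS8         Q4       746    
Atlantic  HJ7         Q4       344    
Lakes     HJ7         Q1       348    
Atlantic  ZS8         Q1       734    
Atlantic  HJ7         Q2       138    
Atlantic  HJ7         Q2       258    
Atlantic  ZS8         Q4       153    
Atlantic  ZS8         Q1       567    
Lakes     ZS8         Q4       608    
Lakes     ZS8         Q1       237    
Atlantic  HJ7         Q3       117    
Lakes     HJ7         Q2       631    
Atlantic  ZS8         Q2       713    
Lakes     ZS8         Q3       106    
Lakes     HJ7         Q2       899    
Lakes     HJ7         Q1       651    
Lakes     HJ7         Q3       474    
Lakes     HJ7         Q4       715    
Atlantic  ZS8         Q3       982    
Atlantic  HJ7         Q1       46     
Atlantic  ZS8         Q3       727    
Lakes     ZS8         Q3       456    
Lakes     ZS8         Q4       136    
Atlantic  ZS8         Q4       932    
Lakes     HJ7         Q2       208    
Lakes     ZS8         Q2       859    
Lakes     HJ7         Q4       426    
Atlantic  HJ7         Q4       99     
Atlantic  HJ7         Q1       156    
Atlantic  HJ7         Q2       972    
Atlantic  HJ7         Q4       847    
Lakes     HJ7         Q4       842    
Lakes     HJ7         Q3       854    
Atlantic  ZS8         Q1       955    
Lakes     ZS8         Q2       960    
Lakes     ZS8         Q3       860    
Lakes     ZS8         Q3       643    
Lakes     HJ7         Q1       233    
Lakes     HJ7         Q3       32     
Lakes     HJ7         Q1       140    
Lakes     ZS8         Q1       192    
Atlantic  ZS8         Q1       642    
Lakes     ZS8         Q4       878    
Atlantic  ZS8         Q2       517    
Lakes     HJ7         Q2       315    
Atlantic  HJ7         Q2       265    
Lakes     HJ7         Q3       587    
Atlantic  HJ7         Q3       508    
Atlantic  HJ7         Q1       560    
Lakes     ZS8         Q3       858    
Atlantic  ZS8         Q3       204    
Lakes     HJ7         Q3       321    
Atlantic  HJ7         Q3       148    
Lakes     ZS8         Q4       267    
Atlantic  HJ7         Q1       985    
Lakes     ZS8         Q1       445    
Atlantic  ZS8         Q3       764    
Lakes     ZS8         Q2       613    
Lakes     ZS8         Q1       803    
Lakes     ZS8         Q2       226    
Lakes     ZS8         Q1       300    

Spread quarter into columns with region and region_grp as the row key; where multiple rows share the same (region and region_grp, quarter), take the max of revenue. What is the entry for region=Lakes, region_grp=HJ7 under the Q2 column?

899

Rows with region=Lakes, region_grp=HJ7 and quarter=Q2: revenue values are 543, 631, 899, 208, 315.
max(543, 631, 899, 208, 315) = 899.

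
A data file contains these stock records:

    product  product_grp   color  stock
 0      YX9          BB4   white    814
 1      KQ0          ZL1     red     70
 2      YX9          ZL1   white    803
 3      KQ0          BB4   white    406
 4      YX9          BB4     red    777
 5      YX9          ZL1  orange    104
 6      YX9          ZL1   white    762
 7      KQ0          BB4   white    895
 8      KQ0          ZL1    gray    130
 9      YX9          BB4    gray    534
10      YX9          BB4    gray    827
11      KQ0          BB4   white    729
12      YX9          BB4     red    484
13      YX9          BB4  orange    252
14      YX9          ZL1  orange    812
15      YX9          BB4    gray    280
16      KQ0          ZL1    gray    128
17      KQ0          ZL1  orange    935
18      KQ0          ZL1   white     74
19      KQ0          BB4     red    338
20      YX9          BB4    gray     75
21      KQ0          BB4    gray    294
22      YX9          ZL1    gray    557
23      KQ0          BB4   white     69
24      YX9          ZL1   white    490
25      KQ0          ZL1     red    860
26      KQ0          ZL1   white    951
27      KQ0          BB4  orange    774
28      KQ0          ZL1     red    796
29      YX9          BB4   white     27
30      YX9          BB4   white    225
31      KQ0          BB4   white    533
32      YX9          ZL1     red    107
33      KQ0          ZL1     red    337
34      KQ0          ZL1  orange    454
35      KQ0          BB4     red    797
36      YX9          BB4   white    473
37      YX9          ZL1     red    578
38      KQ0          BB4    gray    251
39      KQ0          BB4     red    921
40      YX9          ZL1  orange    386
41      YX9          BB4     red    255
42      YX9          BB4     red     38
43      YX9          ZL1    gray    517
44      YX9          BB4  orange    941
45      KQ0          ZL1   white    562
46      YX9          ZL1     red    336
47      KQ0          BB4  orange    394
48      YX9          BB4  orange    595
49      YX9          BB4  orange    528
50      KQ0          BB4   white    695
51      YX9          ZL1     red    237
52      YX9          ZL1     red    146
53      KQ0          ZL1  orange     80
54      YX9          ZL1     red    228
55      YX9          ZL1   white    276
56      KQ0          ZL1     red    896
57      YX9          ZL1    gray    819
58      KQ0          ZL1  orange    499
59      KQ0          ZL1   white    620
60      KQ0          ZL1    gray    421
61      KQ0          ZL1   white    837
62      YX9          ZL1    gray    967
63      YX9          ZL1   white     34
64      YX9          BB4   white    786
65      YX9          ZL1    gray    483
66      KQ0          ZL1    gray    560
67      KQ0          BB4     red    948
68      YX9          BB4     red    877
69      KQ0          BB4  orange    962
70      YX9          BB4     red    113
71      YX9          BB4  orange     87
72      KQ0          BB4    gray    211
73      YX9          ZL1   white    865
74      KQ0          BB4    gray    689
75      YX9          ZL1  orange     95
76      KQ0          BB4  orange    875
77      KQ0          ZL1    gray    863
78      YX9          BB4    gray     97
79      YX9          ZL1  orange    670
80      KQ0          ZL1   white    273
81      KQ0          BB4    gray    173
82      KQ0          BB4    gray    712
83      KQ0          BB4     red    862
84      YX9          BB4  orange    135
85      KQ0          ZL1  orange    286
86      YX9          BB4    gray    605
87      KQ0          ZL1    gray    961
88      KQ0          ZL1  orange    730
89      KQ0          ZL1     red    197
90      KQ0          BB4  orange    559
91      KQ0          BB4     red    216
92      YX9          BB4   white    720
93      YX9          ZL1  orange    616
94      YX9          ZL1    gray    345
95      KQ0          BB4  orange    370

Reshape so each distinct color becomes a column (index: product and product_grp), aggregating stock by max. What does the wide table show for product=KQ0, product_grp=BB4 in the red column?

Rows with product=KQ0, product_grp=BB4 and color=red: stock values are 338, 797, 921, 948, 862, 216.
max(338, 797, 921, 948, 862, 216) = 948.

948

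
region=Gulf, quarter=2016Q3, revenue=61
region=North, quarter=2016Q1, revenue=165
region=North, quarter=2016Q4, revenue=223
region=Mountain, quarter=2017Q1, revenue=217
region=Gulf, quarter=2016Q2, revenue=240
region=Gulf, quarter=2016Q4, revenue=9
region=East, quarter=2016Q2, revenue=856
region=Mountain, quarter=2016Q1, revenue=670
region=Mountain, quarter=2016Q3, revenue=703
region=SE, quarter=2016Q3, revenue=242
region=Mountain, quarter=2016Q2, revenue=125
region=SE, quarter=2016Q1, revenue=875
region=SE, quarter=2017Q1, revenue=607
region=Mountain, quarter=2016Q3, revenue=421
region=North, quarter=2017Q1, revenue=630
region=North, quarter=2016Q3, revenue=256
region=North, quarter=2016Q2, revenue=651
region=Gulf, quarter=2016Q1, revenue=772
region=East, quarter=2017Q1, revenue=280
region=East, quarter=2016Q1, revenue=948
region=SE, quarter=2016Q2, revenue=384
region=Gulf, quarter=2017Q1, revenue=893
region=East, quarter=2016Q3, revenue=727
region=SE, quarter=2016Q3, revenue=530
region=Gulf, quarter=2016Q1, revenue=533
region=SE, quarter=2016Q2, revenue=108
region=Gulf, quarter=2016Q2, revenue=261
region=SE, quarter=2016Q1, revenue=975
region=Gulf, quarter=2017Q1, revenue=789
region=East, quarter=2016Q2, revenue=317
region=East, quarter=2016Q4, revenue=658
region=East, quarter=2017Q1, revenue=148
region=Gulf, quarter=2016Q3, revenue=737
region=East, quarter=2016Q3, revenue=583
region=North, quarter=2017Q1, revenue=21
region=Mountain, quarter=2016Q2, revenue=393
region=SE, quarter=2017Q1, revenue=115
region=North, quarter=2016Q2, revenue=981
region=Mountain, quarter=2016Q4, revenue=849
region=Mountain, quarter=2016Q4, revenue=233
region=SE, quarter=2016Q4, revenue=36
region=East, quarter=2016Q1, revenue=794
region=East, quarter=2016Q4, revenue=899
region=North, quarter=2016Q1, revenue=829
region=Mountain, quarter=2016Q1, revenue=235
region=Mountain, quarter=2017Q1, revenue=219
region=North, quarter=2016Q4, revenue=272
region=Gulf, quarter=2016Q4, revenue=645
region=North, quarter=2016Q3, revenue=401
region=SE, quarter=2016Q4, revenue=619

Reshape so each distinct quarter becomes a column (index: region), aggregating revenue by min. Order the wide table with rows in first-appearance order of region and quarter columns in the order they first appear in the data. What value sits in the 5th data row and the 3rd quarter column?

With rows in first-appearance order of region, row 5 is region=SE. quarter columns in first-appearance order: 2016Q3, 2016Q1, 2016Q4, 2017Q1, 2016Q2; column 3 is 2016Q4.
Long rows with region=SE, quarter=2016Q4: min(36, 619) = 36.

36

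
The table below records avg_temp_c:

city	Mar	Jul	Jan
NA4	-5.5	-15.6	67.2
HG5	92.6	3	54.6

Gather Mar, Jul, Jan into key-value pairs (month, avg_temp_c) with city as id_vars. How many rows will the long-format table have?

6

2 city values × 3 melted columns = 6 rows.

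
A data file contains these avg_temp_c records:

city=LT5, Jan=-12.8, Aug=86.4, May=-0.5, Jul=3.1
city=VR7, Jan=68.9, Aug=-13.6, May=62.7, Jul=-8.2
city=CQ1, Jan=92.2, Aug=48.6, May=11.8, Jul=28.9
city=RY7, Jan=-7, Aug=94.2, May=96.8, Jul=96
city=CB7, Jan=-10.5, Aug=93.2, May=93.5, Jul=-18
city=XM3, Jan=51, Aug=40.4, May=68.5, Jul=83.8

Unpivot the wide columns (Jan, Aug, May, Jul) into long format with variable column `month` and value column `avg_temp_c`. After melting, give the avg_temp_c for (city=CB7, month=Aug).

93.2

Unpivoting turns each (city, wide-column) pair into one long row.
The wide cell at row CB7, column Aug holds 93.2, so the long row (CB7, Aug) has avg_temp_c=93.2.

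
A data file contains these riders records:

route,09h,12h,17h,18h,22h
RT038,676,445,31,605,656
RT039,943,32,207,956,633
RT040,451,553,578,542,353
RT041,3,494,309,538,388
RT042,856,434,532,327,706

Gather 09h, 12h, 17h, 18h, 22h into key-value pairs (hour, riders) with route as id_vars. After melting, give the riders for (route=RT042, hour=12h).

Unpivoting turns each (route, wide-column) pair into one long row.
The wide cell at row RT042, column 12h holds 434, so the long row (RT042, 12h) has riders=434.

434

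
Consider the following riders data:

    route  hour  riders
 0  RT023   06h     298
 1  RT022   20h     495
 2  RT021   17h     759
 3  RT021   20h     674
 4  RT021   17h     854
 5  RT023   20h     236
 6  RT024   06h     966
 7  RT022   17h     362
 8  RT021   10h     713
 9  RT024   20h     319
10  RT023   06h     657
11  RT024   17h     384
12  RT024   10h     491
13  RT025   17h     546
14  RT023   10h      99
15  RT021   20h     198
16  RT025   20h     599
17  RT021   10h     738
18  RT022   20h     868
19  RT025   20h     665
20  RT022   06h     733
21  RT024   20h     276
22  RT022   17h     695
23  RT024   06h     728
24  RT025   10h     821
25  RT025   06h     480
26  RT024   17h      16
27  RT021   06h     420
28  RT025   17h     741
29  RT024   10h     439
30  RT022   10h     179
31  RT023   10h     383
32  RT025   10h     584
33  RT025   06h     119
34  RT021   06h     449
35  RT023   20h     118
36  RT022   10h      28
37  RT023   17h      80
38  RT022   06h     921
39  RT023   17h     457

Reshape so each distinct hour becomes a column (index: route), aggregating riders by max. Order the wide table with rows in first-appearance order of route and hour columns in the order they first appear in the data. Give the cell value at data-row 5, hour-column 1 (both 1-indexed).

480

With rows in first-appearance order of route, row 5 is route=RT025. hour columns in first-appearance order: 06h, 20h, 17h, 10h; column 1 is 06h.
Long rows with route=RT025, hour=06h: max(480, 119) = 480.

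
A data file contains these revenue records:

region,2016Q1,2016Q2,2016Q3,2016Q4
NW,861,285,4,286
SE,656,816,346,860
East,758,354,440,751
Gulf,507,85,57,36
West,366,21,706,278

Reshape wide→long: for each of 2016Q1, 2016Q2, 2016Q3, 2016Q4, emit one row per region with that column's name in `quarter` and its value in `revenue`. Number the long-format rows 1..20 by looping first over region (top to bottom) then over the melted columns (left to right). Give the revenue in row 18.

20 rows total (5 × 4). Row 18: index ⌊(18-1)/4⌋ = 4 into region → West; (18-1) mod 4 = 1 into the melted columns → 2016Q2.
So row 18 is (West, 2016Q2, 21); revenue = 21.

21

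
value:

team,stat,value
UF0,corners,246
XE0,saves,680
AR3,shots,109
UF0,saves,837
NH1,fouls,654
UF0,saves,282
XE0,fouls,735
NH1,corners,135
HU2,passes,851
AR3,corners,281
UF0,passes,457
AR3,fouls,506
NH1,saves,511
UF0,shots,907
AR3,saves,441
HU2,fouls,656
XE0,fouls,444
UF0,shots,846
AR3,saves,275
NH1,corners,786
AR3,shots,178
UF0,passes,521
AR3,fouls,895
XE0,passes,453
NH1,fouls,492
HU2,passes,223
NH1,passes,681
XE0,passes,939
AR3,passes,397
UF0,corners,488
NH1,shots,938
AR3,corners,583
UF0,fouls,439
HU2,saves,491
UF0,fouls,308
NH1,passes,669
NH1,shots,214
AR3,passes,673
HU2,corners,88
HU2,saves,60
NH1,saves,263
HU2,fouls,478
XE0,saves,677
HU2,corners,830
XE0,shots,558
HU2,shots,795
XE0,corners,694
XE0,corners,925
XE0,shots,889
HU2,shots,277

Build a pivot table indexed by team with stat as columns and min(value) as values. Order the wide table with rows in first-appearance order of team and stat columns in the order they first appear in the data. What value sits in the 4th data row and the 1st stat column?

135

With rows in first-appearance order of team, row 4 is team=NH1. stat columns in first-appearance order: corners, saves, shots, fouls, passes; column 1 is corners.
Long rows with team=NH1, stat=corners: min(135, 786) = 135.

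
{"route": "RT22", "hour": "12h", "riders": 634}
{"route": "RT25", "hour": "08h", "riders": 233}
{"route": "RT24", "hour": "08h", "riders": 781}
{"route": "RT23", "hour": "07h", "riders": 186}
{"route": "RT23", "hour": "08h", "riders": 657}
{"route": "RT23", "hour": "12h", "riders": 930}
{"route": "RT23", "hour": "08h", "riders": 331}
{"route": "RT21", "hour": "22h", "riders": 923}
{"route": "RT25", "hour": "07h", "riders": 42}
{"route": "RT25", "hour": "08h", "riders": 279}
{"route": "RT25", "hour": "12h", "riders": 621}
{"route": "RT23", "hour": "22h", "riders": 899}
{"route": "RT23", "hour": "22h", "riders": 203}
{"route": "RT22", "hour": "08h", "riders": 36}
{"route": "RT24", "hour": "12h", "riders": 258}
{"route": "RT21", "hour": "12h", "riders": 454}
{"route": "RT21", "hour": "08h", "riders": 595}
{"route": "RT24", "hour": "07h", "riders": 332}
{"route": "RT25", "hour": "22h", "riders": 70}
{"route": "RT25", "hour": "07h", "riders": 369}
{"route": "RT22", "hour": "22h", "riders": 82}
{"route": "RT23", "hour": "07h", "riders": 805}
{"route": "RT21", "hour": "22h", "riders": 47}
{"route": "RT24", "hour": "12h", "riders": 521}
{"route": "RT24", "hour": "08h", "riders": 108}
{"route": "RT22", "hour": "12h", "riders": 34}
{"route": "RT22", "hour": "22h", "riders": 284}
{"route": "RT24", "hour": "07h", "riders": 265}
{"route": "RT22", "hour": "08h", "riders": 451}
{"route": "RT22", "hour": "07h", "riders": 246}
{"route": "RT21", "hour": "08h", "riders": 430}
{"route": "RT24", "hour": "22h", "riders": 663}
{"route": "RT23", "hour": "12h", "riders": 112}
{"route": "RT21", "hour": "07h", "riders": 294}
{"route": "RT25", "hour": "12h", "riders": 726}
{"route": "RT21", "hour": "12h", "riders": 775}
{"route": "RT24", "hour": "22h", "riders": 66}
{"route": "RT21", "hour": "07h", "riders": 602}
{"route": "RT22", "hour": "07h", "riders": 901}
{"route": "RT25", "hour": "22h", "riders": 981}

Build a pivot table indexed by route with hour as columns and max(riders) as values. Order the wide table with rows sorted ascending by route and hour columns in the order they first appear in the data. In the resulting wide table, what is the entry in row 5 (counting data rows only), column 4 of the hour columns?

With rows sorted ascending by route, row 5 is route=RT25. hour columns in first-appearance order: 12h, 08h, 07h, 22h; column 4 is 22h.
Long rows with route=RT25, hour=22h: max(70, 981) = 981.

981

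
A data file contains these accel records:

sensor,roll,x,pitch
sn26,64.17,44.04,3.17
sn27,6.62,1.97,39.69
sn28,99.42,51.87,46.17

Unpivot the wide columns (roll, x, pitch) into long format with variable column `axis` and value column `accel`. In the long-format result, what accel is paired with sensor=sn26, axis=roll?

64.17

Unpivoting turns each (sensor, wide-column) pair into one long row.
The wide cell at row sn26, column roll holds 64.17, so the long row (sn26, roll) has accel=64.17.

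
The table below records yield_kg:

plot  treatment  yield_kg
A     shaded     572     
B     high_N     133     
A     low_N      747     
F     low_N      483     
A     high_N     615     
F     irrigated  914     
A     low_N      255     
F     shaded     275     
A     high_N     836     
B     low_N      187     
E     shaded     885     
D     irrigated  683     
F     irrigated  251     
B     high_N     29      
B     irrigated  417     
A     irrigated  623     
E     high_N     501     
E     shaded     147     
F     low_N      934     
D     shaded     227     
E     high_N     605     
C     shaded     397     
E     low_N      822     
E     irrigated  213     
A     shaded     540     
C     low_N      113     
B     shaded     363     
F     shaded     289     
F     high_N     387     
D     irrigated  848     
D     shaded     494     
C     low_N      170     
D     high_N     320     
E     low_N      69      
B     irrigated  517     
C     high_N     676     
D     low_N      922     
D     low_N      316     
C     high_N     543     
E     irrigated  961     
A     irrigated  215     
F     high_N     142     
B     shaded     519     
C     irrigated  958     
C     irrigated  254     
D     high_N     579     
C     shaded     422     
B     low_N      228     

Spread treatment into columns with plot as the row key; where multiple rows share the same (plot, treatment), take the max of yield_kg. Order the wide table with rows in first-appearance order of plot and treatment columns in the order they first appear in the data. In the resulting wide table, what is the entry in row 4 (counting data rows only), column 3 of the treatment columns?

With rows in first-appearance order of plot, row 4 is plot=E. treatment columns in first-appearance order: shaded, high_N, low_N, irrigated; column 3 is low_N.
Long rows with plot=E, treatment=low_N: max(822, 69) = 822.

822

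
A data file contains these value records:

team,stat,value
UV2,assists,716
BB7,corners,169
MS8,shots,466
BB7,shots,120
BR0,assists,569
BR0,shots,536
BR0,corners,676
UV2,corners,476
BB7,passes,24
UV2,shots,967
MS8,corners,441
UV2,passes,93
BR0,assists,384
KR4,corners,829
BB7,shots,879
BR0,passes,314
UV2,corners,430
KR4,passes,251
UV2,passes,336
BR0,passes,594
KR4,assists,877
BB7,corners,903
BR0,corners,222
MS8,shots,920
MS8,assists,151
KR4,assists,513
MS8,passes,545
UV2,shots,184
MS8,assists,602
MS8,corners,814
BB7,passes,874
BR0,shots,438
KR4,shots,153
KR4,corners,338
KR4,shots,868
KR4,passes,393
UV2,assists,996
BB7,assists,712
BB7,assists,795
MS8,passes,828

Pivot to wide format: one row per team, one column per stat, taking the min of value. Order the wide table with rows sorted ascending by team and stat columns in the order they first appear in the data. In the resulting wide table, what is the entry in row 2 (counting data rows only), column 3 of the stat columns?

438

With rows sorted ascending by team, row 2 is team=BR0. stat columns in first-appearance order: assists, corners, shots, passes; column 3 is shots.
Long rows with team=BR0, stat=shots: min(536, 438) = 438.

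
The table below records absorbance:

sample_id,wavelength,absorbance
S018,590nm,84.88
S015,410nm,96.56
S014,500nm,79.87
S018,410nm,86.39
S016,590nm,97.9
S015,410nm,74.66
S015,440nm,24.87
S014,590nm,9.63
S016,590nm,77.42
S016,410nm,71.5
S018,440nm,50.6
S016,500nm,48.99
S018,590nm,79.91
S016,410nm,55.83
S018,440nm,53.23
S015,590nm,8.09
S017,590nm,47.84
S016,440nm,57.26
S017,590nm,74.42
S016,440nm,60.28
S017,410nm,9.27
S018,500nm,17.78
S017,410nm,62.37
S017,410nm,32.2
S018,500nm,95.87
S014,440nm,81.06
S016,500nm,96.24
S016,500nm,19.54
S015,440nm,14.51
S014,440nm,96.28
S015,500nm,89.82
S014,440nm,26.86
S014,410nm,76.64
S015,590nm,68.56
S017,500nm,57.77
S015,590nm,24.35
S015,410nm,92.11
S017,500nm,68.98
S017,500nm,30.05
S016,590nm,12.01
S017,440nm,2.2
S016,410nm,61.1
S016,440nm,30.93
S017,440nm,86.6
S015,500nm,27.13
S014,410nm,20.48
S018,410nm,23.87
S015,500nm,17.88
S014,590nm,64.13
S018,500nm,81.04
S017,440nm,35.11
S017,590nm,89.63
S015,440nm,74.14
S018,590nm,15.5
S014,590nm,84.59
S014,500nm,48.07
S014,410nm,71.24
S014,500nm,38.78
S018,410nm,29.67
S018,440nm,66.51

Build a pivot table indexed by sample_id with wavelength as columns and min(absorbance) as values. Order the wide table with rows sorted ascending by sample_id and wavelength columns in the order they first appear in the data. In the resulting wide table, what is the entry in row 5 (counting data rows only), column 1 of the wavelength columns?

With rows sorted ascending by sample_id, row 5 is sample_id=S018. wavelength columns in first-appearance order: 590nm, 410nm, 500nm, 440nm; column 1 is 590nm.
Long rows with sample_id=S018, wavelength=590nm: min(84.88, 79.91, 15.5) = 15.5.

15.5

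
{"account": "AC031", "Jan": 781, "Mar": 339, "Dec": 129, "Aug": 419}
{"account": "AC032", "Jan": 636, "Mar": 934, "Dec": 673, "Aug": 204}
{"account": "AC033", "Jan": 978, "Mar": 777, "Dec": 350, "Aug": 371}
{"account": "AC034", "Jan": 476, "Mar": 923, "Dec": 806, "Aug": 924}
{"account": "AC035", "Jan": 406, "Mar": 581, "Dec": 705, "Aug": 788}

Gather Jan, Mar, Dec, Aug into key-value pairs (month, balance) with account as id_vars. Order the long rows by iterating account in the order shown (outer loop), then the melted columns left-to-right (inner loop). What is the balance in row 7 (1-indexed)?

20 rows total (5 × 4). Row 7: index ⌊(7-1)/4⌋ = 1 into account → AC032; (7-1) mod 4 = 2 into the melted columns → Dec.
So row 7 is (AC032, Dec, 673); balance = 673.

673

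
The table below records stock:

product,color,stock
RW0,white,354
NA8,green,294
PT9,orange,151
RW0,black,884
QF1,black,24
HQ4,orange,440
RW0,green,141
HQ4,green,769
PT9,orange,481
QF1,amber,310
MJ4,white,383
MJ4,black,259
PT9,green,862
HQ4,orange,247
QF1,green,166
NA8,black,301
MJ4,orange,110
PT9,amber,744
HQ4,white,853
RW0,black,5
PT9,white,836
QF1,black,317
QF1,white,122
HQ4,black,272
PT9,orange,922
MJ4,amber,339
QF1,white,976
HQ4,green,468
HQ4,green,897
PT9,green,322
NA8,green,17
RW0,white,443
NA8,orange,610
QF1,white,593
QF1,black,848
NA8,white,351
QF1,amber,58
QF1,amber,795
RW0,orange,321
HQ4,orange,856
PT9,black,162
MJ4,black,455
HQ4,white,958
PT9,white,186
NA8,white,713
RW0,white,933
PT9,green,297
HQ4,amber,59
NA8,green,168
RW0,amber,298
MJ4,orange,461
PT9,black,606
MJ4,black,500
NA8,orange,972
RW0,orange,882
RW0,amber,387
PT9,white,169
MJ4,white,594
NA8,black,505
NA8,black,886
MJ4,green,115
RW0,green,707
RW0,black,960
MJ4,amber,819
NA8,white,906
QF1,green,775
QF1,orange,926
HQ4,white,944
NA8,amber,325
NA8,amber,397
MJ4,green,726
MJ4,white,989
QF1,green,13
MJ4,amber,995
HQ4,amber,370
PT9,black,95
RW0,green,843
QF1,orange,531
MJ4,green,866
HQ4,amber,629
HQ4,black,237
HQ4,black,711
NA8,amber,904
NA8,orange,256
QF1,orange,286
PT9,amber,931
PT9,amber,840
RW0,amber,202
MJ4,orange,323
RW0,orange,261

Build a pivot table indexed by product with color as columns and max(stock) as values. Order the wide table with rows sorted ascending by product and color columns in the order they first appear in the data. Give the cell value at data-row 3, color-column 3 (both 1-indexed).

With rows sorted ascending by product, row 3 is product=NA8. color columns in first-appearance order: white, green, orange, black, amber; column 3 is orange.
Long rows with product=NA8, color=orange: max(610, 972, 256) = 972.

972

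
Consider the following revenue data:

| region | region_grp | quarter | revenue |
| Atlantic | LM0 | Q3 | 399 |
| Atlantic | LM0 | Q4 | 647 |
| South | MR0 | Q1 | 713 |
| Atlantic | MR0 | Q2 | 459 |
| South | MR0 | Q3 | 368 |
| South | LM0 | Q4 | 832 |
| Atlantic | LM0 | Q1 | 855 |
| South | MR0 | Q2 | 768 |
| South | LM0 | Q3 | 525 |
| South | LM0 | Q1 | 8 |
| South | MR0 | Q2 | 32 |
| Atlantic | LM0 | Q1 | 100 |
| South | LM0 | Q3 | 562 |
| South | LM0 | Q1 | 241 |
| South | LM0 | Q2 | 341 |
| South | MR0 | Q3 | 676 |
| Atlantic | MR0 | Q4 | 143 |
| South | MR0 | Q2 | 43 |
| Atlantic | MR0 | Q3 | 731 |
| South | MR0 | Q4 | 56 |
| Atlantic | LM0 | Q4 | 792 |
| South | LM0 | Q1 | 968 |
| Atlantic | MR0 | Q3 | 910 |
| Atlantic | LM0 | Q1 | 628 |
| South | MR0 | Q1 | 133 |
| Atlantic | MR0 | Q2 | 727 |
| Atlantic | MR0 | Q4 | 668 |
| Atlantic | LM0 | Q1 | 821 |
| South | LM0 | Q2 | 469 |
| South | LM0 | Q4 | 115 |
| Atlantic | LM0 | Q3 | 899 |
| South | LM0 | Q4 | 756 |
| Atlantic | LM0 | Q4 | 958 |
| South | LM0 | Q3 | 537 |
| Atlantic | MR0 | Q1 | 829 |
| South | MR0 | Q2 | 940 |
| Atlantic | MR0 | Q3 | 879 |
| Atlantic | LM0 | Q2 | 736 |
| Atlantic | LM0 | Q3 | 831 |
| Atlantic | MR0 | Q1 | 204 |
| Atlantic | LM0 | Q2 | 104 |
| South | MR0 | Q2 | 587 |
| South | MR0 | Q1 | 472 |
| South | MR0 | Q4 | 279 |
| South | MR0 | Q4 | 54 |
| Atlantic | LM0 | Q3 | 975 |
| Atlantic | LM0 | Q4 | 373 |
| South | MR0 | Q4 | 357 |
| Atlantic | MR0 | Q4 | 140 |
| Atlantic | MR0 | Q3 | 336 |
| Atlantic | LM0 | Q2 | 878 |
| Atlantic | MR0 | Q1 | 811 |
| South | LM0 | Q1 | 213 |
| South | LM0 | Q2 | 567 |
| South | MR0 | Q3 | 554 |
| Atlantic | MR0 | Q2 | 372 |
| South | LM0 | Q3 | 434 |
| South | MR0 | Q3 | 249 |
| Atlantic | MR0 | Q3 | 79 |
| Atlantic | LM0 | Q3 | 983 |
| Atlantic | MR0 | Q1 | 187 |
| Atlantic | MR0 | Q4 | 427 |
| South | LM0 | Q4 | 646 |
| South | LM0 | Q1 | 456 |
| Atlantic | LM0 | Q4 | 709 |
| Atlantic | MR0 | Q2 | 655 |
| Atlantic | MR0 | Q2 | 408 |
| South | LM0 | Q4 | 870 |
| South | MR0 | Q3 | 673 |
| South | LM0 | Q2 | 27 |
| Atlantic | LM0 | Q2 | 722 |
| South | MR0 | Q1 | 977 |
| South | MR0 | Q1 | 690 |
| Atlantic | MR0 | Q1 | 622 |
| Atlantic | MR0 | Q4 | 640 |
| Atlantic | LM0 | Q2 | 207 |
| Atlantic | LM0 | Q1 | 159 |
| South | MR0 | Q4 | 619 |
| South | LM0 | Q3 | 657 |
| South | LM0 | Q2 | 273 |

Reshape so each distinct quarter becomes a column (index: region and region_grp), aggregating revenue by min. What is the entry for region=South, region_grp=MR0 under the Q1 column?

Rows with region=South, region_grp=MR0 and quarter=Q1: revenue values are 713, 133, 472, 977, 690.
min(713, 133, 472, 977, 690) = 133.

133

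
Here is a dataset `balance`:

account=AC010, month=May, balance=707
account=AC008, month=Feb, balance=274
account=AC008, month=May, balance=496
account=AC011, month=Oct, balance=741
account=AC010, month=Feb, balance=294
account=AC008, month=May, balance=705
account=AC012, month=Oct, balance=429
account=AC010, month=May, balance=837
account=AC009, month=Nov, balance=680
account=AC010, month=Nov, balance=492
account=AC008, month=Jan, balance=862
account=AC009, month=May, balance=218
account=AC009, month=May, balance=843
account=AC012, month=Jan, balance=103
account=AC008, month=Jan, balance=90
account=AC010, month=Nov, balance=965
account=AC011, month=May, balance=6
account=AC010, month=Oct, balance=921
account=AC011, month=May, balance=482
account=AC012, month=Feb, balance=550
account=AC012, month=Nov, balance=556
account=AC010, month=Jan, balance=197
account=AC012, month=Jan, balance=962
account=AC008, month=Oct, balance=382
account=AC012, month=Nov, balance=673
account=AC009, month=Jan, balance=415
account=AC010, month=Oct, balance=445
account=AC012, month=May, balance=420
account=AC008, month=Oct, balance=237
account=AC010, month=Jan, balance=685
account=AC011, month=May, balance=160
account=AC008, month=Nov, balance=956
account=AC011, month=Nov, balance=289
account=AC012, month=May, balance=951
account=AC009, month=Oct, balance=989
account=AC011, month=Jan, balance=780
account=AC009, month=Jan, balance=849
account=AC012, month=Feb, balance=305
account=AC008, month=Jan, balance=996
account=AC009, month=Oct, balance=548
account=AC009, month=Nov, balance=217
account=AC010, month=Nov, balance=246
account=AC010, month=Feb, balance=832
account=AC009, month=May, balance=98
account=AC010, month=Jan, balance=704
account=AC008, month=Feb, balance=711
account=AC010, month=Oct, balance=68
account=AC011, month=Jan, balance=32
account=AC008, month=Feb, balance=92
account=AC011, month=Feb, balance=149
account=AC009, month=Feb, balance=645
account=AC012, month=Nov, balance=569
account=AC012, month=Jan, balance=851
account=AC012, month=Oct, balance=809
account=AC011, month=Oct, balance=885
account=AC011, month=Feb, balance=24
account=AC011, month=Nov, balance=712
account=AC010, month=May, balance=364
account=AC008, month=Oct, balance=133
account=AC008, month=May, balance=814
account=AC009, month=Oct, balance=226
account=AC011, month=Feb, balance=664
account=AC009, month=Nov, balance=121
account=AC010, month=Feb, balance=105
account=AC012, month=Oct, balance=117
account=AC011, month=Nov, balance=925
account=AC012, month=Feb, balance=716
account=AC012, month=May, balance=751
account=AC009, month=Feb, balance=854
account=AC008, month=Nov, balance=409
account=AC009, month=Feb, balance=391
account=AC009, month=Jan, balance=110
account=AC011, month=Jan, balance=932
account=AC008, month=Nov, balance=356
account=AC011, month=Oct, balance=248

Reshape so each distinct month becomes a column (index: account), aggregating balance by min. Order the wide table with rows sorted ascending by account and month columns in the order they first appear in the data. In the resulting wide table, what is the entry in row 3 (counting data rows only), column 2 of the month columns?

With rows sorted ascending by account, row 3 is account=AC010. month columns in first-appearance order: May, Feb, Oct, Nov, Jan; column 2 is Feb.
Long rows with account=AC010, month=Feb: min(294, 832, 105) = 105.

105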